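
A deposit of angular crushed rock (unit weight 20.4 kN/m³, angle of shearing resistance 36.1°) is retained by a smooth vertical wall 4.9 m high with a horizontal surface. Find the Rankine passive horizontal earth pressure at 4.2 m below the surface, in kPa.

K_p = (1 + sin φ)/(1 − sin φ) = 3.869.
σ_h = K_p γ z = 3.869 × 20.4 × 4.2 = 331.5 kPa.

331 kPa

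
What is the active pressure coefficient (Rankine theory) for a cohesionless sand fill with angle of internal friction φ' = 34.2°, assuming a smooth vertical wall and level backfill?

0.280

K_a = tan²(45° − φ/2) = tan²(27.90°) = 0.2803.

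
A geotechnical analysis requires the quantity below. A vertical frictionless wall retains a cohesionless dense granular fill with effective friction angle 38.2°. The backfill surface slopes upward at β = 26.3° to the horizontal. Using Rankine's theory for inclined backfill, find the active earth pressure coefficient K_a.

0.314

K_a = cos β · (cos β − √(cos²β − cos²φ)) / (cos β + √(cos²β − cos²φ)).
cos β = 0.8965, cos φ = 0.7859, √(cos²β − cos²φ) = 0.4314.
K_a = 0.8965 × (0.8965 − 0.4314)/(0.8965 + 0.4314) = 0.3140.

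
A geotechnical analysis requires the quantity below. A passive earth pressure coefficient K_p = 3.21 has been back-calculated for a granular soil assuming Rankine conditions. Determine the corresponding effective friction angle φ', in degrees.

31.7°

K_p = (1+sin φ)/(1−sin φ) ⇒ sin φ = (K_p − 1)/(K_p + 1) = 0.5249.
φ = arcsin(0.5249) = 31.66°.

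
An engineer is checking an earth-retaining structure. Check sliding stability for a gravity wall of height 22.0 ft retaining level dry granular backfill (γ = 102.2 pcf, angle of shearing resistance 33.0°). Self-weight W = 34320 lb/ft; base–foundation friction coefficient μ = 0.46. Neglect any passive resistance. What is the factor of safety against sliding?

2.17

K_a = tan²(45° − 33.0°/2) = 0.2948.
P_a = ½K_aγH² = 0.5×0.2948×102.2×22.0² = 7291 lb/ft, acting at H/3 = 7.333 ft above the base.
FS_sliding = μW / P_a = 0.46×34320 / 7291 = 2.165.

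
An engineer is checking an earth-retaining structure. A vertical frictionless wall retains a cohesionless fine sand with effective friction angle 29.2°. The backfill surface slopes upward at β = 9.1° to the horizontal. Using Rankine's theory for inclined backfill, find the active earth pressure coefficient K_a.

0.358

K_a = cos β · (cos β − √(cos²β − cos²φ)) / (cos β + √(cos²β − cos²φ)).
cos β = 0.9874, cos φ = 0.8729, √(cos²β − cos²φ) = 0.4615.
K_a = 0.9874 × (0.9874 − 0.4615)/(0.9874 + 0.4615) = 0.3584.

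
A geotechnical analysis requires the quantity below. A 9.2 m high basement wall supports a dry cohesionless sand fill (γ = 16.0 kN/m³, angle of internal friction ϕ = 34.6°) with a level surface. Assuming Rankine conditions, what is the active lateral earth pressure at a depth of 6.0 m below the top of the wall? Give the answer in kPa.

K_a = (1 − sin φ)/(1 + sin φ) = 0.2756.
σ_h = K_a γ z = 0.2756 × 16.0 × 6.0 = 26.46 kPa.

26.5 kPa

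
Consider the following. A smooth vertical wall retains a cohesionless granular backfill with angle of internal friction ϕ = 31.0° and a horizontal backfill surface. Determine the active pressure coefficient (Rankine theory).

K_a = (1 − sin φ)/(1 + sin φ) = (1 − sin 31.0°)/(1 + sin 31.0°) = 0.3201.

0.320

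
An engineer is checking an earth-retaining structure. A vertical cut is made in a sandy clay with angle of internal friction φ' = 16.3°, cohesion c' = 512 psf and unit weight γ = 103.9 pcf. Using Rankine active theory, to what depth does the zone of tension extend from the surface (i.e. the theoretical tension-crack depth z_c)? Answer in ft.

K_a = tan²(45° − 16.3°/2) = 0.5617; √K_a = 0.7495.
The active pressure is zero where K_a γ z = 2c√K_a, so z_c = 2c/(γ√K_a) = 2×512/(103.9×0.7495) = 13.15 ft.

13.2 ft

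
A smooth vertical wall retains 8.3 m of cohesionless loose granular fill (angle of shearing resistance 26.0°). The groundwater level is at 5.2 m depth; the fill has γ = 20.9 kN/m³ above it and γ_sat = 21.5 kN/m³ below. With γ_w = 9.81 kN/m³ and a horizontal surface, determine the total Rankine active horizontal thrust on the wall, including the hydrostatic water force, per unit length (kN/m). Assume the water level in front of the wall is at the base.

K_a = tan²(45° − φ/2) = 0.3905.
γ' = 21.5 − 9.81 = 11.69 kN/m³. Depth below WT = 3.1 m.
σ'_h at WT = K_a γ d_w = 42.44 kPa; at base = 42.44 + K_a γ' × 3.1 = 56.59 kPa.
P₁ (0–5.2 m) = ½×42.44×5.2 = 110.3. P₂ (5.2–8.3 m) = ½(42.44+56.59)×3.1 = 153.5.
P_w = ½ γ_w h₂² = 0.5×9.81×3.1² = 47.14. Total = 110.3+153.5+47.14 = 311.0 kN/m.

311 kN/m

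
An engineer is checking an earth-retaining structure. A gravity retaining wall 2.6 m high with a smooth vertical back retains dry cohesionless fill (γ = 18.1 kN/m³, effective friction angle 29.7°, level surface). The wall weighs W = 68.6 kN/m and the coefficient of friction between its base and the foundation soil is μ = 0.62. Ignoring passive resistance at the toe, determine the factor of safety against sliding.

2.06

K_a = tan²(45° − 29.7°/2) = 0.3374.
P_a = ½K_aγH² = 0.5×0.3374×18.1×2.6² = 20.64 kN/m, acting at H/3 = 0.8667 m above the base.
FS_sliding = μW / P_a = 0.62×68.6 / 20.64 = 2.061.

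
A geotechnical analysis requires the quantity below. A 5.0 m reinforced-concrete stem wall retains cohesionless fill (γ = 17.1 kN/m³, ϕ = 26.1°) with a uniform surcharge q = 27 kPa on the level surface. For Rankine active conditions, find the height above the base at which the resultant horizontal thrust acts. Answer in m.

K_a = 0.3889.
Triangular part P₁ = ½K_aγH² = 83.14 at H/3 = 1.667 m; rectangular part P₂ = K_a q H = 52.51 at H/2 = 2.500 m.
ȳ = (P₁·1.667 + P₂·2.500)/(P₁+P₂) = 1.989 m.

1.99 m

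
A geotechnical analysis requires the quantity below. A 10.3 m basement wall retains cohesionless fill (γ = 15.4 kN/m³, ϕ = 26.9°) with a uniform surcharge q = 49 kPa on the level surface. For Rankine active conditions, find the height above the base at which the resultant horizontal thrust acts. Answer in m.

K_a = 0.3770.
Triangular part P₁ = ½K_aγH² = 308.0 at H/3 = 3.433 m; rectangular part P₂ = K_a q H = 190.3 at H/2 = 5.150 m.
ȳ = (P₁·3.433 + P₂·5.150)/(P₁+P₂) = 4.089 m.

4.09 m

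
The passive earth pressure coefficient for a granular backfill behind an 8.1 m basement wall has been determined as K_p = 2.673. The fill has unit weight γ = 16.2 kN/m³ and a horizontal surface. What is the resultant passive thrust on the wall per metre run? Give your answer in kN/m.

P = ½ K_p γ H² = 0.5 × 2.673 × 16.2 × 8.1² = 1421 kN/m.

1420 kN/m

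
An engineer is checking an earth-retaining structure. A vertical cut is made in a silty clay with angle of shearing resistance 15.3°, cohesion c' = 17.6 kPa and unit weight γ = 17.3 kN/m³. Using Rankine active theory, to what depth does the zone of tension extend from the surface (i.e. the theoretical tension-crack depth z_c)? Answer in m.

K_a = tan²(45° − 15.3°/2) = 0.5824; √K_a = 0.7632.
The active pressure is zero where K_a γ z = 2c√K_a, so z_c = 2c/(γ√K_a) = 2×17.6/(17.3×0.7632) = 2.666 m.

2.67 m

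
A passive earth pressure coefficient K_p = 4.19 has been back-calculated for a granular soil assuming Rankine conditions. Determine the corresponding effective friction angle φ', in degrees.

37.9°

K_p = (1+sin φ)/(1−sin φ) ⇒ sin φ = (K_p − 1)/(K_p + 1) = 0.6146.
φ = arcsin(0.6146) = 37.93°.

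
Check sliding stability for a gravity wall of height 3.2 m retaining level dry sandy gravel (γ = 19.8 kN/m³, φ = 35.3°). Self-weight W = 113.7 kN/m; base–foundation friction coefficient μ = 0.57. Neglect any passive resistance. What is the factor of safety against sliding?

K_a = tan²(45° − 35.3°/2) = 0.2675.
P_a = ½K_aγH² = 0.5×0.2675×19.8×3.2² = 27.12 kN/m, acting at H/3 = 1.067 m above the base.
FS_sliding = μW / P_a = 0.57×113.7 / 27.12 = 2.390.

2.39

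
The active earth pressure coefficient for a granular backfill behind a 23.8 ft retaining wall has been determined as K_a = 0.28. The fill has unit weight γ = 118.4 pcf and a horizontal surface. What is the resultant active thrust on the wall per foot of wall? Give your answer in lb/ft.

9390 lb/ft

P = ½ K_a γ H² = 0.5 × 0.28 × 118.4 × 23.8² = 9389 lb/ft.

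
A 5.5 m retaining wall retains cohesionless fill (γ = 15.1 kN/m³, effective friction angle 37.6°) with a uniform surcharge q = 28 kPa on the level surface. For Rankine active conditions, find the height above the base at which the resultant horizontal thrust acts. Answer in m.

K_a = 0.2421.
Triangular part P₁ = ½K_aγH² = 55.30 at H/3 = 1.833 m; rectangular part P₂ = K_a q H = 37.29 at H/2 = 2.750 m.
ȳ = (P₁·1.833 + P₂·2.750)/(P₁+P₂) = 2.203 m.

2.20 m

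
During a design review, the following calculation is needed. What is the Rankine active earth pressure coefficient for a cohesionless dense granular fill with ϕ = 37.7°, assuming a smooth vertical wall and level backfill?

K_a = (1 − sin φ)/(1 + sin φ) = (1 − sin 37.7°)/(1 + sin 37.7°) = 0.2411.

0.241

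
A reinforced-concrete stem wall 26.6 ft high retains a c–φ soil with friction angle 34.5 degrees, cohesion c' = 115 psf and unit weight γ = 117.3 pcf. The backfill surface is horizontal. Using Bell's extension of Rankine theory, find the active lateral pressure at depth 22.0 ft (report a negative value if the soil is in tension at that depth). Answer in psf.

K_a = (1 − sin φ)/(1 + sin φ) = 0.2768.
σ_a = K_a γ z − 2c√K_a = 0.2768×117.3×22.0 − 2×115×0.5261 = 593.3 psf.

593 psf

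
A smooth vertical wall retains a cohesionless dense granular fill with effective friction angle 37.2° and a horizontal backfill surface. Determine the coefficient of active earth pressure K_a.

0.246

K_a = tan²(45° − φ/2) = tan²(26.40°) = 0.2464.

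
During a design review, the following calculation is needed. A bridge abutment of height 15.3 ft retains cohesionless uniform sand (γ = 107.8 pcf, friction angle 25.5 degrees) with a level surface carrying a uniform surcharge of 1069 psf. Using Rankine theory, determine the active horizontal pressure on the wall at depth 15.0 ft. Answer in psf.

K_a = (1 − sin φ)/(1 + sin φ) = 0.3981.
σ_v = γz + q = 107.8 × 15.0 + 1069 = 2686 psf.
σ_h = K_a σ_v = 0.3981 × 2686 = 1069 psf.

1070 psf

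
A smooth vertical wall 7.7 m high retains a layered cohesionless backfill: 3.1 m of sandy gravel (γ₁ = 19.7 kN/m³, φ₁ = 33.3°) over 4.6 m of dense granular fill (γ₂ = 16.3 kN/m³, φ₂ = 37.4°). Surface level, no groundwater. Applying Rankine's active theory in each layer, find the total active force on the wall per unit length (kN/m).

138 kN/m

K_a1 = tan²(45°−33.3°/2) = 0.2911; K_a2 = tan²(45°−37.4°/2) = 0.2443.
Layer 1: σ at base = K_a1 γ₁ h₁ = 17.78 kPa; P₁ = ½×17.78×3.1 = 27.56.
Layer 2: σ_v at top = γ₁h₁ = 61.07; σ_h top = K_a2×61.07 = 14.92; σ_h base = K_a2×(61.07+16.3×4.6) = 33.23.
P₂ = ½(14.92+33.23)×4.6 = 110.7. Total P_a = 27.56+110.7 = 138.3 kN/m.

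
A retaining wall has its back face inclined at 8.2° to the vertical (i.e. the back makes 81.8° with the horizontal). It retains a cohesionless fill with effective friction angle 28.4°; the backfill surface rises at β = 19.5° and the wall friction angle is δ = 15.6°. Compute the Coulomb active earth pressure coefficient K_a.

K_a = sin²(α+φ) / [sin²α · sin(α−δ) · (1 + √{sin(φ+δ)sin(φ−β) / (sin(α−δ)sin(α+β))})²].
With α = 81.8°, φ = 28.4°, δ = 15.6°, β = 19.5°: K_a = 0.5423.

0.542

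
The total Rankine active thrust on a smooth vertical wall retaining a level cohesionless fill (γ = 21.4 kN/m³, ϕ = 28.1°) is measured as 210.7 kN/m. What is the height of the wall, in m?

K_a = 0.3596. P_a = ½ K_a γ H² ⇒ H = √(2P_a/(K_a γ)).
H = √(2×210.7/(0.3596×21.4)) = 7.400 m.

7.40 m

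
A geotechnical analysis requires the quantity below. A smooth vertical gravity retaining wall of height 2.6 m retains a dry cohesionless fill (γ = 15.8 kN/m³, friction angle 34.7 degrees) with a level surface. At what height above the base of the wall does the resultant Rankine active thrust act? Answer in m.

0.867 m

K_a = 0.2745.
The pressure distribution is triangular, so the resultant acts at H/3 above the base = 2.6/3 = 0.8667 m.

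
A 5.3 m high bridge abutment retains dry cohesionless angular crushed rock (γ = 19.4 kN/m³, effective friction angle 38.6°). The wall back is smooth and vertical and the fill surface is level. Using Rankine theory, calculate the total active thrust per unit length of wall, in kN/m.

K_a = tan²(45° − φ/2) = 0.2316.
P_a = ½ K_a γ H² = 0.5 × 0.2316 × 19.4 × 5.3² = 63.11 kN/m.

63.1 kN/m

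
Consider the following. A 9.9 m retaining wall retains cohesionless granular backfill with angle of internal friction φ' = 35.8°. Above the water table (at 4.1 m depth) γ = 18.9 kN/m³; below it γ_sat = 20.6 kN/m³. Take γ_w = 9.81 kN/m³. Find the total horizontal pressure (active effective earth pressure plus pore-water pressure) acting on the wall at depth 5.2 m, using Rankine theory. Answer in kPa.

34.2 kPa

K_a = (1 − sin φ)/(1 + sin φ) = 0.2619.
γ' = 20.6 − 9.81 = 10.79 kN/m³.
Effective vertical stress at 5.2 m: σ'_v = 18.9×4.1 + 10.79×1.10 = 89.36 kPa.
σ'_h = K_a σ'_v = 0.2619 × 89.36 = 23.40 kPa; u = γ_w × 1.10 = 10.79 kPa.
Total σ_h = 23.40 + 10.79 = 34.19 kPa.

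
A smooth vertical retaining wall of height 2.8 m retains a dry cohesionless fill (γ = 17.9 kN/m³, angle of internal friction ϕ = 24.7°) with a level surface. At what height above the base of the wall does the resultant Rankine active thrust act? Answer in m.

K_a = 0.4106.
The pressure distribution is triangular, so the resultant acts at H/3 above the base = 2.8/3 = 0.9333 m.

0.933 m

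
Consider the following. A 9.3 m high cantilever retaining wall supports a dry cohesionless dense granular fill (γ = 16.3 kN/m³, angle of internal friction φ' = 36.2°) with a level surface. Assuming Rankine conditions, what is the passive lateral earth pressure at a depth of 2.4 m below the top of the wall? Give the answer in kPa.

152 kPa

K_p = (1 + sin φ)/(1 − sin φ) = 3.885.
σ_h = K_p γ z = 3.885 × 16.3 × 2.4 = 152.0 kPa.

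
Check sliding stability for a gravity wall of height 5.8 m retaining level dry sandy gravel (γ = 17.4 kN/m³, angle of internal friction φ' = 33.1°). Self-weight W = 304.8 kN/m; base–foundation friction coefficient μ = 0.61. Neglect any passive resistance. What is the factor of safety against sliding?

K_a = tan²(45° − 33.1°/2) = 0.2936.
P_a = ½K_aγH² = 0.5×0.2936×17.4×5.8² = 85.92 kN/m, acting at H/3 = 1.933 m above the base.
FS_sliding = μW / P_a = 0.61×304.8 / 85.92 = 2.164.

2.16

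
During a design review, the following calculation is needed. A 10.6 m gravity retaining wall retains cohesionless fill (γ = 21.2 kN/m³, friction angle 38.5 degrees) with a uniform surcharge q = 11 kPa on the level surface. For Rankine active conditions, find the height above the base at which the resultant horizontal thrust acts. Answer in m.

3.69 m

K_a = 0.2327.
Triangular part P₁ = ½K_aγH² = 277.1 at H/3 = 3.533 m; rectangular part P₂ = K_a q H = 27.13 at H/2 = 5.300 m.
ȳ = (P₁·3.533 + P₂·5.300)/(P₁+P₂) = 3.691 m.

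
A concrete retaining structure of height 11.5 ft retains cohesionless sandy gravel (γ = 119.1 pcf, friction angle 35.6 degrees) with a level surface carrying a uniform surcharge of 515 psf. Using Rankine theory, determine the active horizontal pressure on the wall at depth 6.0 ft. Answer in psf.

K_a = (1 − sin φ)/(1 + sin φ) = 0.2641.
σ_v = γz + q = 119.1 × 6.0 + 515 = 1230 psf.
σ_h = K_a σ_v = 0.2641 × 1230 = 324.8 psf.

325 psf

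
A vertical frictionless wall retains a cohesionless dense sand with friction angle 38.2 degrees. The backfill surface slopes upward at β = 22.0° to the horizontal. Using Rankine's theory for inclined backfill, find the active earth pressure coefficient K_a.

K_a = cos β · (cos β − √(cos²β − cos²φ)) / (cos β + √(cos²β − cos²φ)).
cos β = 0.9272, cos φ = 0.7859, √(cos²β − cos²φ) = 0.4920.
K_a = 0.9272 × (0.9272 − 0.4920)/(0.9272 + 0.4920) = 0.2843.

0.284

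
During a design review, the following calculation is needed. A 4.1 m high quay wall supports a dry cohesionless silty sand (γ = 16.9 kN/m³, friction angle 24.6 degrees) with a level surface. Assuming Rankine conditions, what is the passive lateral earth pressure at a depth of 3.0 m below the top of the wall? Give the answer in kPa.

123 kPa

K_p = (1 + sin φ)/(1 − sin φ) = 2.426.
σ_h = K_p γ z = 2.426 × 16.9 × 3.0 = 123.0 kPa.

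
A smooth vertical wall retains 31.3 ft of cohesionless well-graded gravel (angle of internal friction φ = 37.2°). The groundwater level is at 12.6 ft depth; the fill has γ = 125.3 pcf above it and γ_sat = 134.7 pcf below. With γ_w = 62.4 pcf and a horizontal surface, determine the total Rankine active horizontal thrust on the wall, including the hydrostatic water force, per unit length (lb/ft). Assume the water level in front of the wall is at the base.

23800 lb/ft

K_a = tan²(45° − φ/2) = 0.2464.
γ' = 134.7 − 62.4 = 72.30 pcf. Depth below WT = 18.7 ft.
σ'_h at WT = K_a γ d_w = 389.0 psf; at base = 389.0 + K_a γ' × 18.7 = 722.2 psf.
P₁ (0–12.6 ft) = ½×389.0×12.6 = 2451. P₂ (12.6–31.3 ft) = ½(389.0+722.2)×18.7 = 10390.
P_w = ½ γ_w h₂² = 0.5×62.4×18.7² = 10910. Total = 2451+10390+10910 = 23750 lb/ft.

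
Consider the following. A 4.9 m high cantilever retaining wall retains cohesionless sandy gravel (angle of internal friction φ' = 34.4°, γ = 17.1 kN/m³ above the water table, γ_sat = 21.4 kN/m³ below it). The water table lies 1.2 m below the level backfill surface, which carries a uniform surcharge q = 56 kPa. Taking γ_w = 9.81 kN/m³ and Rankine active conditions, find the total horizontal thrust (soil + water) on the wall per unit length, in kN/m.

K_a = tan²(45° − φ/2) = 0.2780.
γ' = 21.4 − 9.81 = 11.59 kN/m³. h₂ = H − d_w = 3.7 m.
σ'_h: at surface K_a·q = 15.57; at WT K_a(q+γd_w) = 21.27; at base K_a(q+γd_w+γ'h₂) = 33.19 kPa.
P₁ = ½(15.57+21.27)×1.2 = 22.10; P₂ = ½(21.27+33.19)×3.7 = 100.8; P_w = ½γ_w h₂² = 67.15.
Total = 22.10+100.8+67.15 = 190.0 kN/m.

190 kN/m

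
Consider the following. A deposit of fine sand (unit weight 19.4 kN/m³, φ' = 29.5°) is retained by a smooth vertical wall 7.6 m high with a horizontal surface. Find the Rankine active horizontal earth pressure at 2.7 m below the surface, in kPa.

K_a = (1 − sin φ)/(1 + sin φ) = 0.3401.
σ_h = K_a γ z = 0.3401 × 19.4 × 2.7 = 17.81 kPa.

17.8 kPa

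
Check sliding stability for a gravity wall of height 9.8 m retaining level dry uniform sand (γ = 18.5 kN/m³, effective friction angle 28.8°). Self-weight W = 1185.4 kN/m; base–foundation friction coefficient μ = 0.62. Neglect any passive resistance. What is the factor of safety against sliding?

2.37

K_a = tan²(45° − 28.8°/2) = 0.3498.
P_a = ½K_aγH² = 0.5×0.3498×18.5×9.8² = 310.7 kN/m, acting at H/3 = 3.267 m above the base.
FS_sliding = μW / P_a = 0.62×1185.4 / 310.7 = 2.365.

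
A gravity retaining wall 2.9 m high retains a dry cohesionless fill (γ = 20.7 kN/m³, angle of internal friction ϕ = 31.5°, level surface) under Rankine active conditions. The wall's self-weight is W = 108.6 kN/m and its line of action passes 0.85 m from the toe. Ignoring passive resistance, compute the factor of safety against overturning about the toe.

K_a = tan²(45° − 31.5°/2) = 0.3136.
P_a = ½K_aγH² = 0.5×0.3136×20.7×2.9² = 27.30 kN/m, acting at H/3 = 0.9667 m above the base.
Overturning moment M_o = P_a × H/3 = 27.30 × 0.9667 = 26.39.
Resisting moment M_r = W × 0.85 = 108.6 × 0.85 = 92.31.
FS_overturning = M_r/M_o = 92.31/26.39 = 3.498.

3.50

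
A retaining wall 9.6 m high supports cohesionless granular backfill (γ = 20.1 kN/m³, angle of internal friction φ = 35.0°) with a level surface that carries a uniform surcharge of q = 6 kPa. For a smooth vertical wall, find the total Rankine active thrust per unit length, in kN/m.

K_a = tan²(45° − φ/2) = 0.2710.
Soil triangle: ½ K_a γ H² = 0.5×0.2710×20.1×9.6² = 251.0 kN/m.
Surcharge rectangle: K_a q H = 0.2710×6×9.6 = 15.61 kN/m.
Total = 251.0 + 15.61 = 266.6 kN/m.

267 kN/m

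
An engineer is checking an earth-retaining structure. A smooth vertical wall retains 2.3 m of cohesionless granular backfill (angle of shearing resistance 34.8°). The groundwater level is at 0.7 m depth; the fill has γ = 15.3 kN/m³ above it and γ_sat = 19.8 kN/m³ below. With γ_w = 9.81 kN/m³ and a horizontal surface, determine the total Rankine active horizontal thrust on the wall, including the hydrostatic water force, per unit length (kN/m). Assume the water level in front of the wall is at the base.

21.8 kN/m

K_a = tan²(45° − φ/2) = 0.2733.
γ' = 19.8 − 9.81 = 9.990 kN/m³. Depth below WT = 1.6 m.
σ'_h at WT = K_a γ d_w = 2.927 kPa; at base = 2.927 + K_a γ' × 1.6 = 7.296 kPa.
P₁ (0–0.7 m) = ½×2.927×0.7 = 1.024. P₂ (0.7–2.3 m) = ½(2.927+7.296)×1.6 = 8.178.
P_w = ½ γ_w h₂² = 0.5×9.81×1.6² = 12.56. Total = 1.024+8.178+12.56 = 21.76 kN/m.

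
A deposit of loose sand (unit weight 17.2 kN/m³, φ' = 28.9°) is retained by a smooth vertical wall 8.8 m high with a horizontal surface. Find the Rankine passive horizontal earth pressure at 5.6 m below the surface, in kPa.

K_p = (1 + sin φ)/(1 − sin φ) = 2.871.
σ_h = K_p γ z = 2.871 × 17.2 × 5.6 = 276.5 kPa.

276 kPa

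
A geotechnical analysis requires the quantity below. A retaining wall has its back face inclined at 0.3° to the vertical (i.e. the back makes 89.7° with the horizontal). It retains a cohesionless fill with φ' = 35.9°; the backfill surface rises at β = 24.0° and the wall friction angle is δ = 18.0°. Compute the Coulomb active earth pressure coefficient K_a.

0.337

K_a = sin²(α+φ) / [sin²α · sin(α−δ) · (1 + √{sin(φ+δ)sin(φ−β) / (sin(α−δ)sin(α+β))})²].
With α = 89.7°, φ = 35.9°, δ = 18.0°, β = 24.0°: K_a = 0.3369.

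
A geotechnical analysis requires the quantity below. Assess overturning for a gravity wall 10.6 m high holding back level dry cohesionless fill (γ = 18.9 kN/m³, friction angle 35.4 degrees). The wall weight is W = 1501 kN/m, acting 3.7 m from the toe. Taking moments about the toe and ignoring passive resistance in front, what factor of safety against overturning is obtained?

5.56

K_a = tan²(45° − 35.4°/2) = 0.2664.
P_a = ½K_aγH² = 0.5×0.2664×18.9×10.6² = 282.9 kN/m, acting at H/3 = 3.533 m above the base.
Overturning moment M_o = P_a × H/3 = 282.9 × 3.533 = 999.4.
Resisting moment M_r = W × 3.7 = 1501 × 3.7 = 5554.
FS_overturning = M_r/M_o = 5554/999.4 = 5.557.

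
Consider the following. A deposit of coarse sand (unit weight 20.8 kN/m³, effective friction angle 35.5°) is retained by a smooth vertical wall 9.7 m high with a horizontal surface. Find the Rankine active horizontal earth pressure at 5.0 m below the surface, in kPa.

27.6 kPa

K_a = (1 − sin φ)/(1 + sin φ) = 0.2653.
σ_h = K_a γ z = 0.2653 × 20.8 × 5.0 = 27.59 kPa.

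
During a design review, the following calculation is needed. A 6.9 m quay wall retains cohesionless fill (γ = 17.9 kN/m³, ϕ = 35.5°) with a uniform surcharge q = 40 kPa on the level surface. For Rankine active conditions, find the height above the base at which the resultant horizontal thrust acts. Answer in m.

K_a = 0.2653.
Triangular part P₁ = ½K_aγH² = 113.0 at H/3 = 2.300 m; rectangular part P₂ = K_a q H = 73.21 at H/2 = 3.450 m.
ȳ = (P₁·2.300 + P₂·3.450)/(P₁+P₂) = 2.752 m.

2.75 m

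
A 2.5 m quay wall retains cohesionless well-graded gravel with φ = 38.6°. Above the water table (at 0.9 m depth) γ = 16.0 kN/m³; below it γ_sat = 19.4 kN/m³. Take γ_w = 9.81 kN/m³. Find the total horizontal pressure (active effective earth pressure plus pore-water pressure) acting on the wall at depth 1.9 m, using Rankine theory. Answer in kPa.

K_a = (1 − sin φ)/(1 + sin φ) = 0.2316.
γ' = 19.4 − 9.81 = 9.590 kN/m³.
Effective vertical stress at 1.9 m: σ'_v = 16.0×0.9 + 9.590×1.000 = 23.99 kPa.
σ'_h = K_a σ'_v = 0.2316 × 23.99 = 5.557 kPa; u = γ_w × 1.000 = 9.810 kPa.
Total σ_h = 5.557 + 9.810 = 15.37 kPa.

15.4 kPa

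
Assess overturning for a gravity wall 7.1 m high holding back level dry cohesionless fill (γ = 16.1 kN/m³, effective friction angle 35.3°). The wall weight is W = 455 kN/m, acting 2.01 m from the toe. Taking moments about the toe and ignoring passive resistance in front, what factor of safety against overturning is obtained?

K_a = tan²(45° − 35.3°/2) = 0.2675.
P_a = ½K_aγH² = 0.5×0.2675×16.1×7.1² = 108.6 kN/m, acting at H/3 = 2.367 m above the base.
Overturning moment M_o = P_a × H/3 = 108.6 × 2.367 = 256.9.
Resisting moment M_r = W × 2.01 = 455 × 2.01 = 914.5.
FS_overturning = M_r/M_o = 914.5/256.9 = 3.559.

3.56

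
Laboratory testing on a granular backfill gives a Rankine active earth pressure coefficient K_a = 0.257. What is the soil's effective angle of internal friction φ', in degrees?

36.2°

K_a = tan²(45° − φ/2) ⇒ 45° − φ/2 = arctan(√0.257) = 26.88°.
φ = 2(45° − 26.88°) = 36.23°.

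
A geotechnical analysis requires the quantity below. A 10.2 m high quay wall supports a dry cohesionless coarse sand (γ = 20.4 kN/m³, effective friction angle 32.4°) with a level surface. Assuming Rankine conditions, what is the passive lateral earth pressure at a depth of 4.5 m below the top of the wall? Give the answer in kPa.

K_p = (1 + sin φ)/(1 − sin φ) = 3.309.
σ_h = K_p γ z = 3.309 × 20.4 × 4.5 = 303.7 kPa.

304 kPa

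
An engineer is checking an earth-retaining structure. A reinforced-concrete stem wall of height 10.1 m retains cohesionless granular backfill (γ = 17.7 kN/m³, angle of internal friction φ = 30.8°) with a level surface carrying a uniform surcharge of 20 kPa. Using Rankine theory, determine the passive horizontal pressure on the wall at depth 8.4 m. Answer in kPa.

523 kPa

K_p = (1 + sin φ)/(1 − sin φ) = 3.099.
σ_v = γz + q = 17.7 × 8.4 + 20 = 168.7 kPa.
σ_h = K_p σ_v = 3.099 × 168.7 = 522.7 kPa.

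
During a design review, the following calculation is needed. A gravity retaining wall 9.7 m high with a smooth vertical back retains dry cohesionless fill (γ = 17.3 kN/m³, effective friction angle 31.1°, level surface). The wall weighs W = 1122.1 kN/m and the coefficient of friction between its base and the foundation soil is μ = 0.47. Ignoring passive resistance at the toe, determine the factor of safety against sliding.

2.03

K_a = tan²(45° − 31.1°/2) = 0.3188.
P_a = ½K_aγH² = 0.5×0.3188×17.3×9.7² = 259.5 kN/m, acting at H/3 = 3.233 m above the base.
FS_sliding = μW / P_a = 0.47×1122.1 / 259.5 = 2.033.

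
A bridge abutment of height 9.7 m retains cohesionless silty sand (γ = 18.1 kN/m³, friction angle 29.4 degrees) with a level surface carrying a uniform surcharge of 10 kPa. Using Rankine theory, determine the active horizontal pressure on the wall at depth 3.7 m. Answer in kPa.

K_a = (1 − sin φ)/(1 + sin φ) = 0.3415.
σ_v = γz + q = 18.1 × 3.7 + 10 = 76.97 kPa.
σ_h = K_a σ_v = 0.3415 × 76.97 = 26.28 kPa.

26.3 kPa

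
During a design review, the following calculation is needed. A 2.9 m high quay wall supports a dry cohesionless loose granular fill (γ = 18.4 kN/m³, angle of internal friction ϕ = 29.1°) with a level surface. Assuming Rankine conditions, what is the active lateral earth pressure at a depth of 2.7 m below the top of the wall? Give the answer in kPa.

17.2 kPa

K_a = (1 − sin φ)/(1 + sin φ) = 0.3456.
σ_h = K_a γ z = 0.3456 × 18.4 × 2.7 = 17.17 kPa.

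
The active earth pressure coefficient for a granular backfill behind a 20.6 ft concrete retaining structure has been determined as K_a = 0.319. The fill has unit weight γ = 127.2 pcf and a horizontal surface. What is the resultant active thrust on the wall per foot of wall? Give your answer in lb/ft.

P = ½ K_a γ H² = 0.5 × 0.319 × 127.2 × 20.6² = 8610 lb/ft.

8610 lb/ft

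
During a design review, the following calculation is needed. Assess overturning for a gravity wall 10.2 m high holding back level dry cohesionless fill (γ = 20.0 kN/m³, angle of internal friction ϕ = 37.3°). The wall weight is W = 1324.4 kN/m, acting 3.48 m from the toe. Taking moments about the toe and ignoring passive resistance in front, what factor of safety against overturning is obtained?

5.31

K_a = tan²(45° − 37.3°/2) = 0.2453.
P_a = ½K_aγH² = 0.5×0.2453×20.0×10.2² = 255.3 kN/m, acting at H/3 = 3.400 m above the base.
Overturning moment M_o = P_a × H/3 = 255.3 × 3.400 = 867.9.
Resisting moment M_r = W × 3.48 = 1324.4 × 3.48 = 4609.
FS_overturning = M_r/M_o = 4609/867.9 = 5.311.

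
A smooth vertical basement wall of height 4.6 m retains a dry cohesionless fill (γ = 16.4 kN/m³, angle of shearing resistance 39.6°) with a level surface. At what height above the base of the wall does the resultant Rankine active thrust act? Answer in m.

1.53 m

K_a = 0.2214.
The pressure distribution is triangular, so the resultant acts at H/3 above the base = 4.6/3 = 1.533 m.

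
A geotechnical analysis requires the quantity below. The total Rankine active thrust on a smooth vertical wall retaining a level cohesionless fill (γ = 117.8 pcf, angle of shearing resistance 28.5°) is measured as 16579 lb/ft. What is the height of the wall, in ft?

K_a = 0.3540. P_a = ½ K_a γ H² ⇒ H = √(2P_a/(K_a γ)).
H = √(2×16579/(0.3540×117.8)) = 28.20 ft.

28.2 ft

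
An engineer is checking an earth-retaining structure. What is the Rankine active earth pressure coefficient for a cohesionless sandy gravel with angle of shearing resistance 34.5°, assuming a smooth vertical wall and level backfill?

0.277

K_a = (1 − sin φ)/(1 + sin φ) = (1 − sin 34.5°)/(1 + sin 34.5°) = 0.2768.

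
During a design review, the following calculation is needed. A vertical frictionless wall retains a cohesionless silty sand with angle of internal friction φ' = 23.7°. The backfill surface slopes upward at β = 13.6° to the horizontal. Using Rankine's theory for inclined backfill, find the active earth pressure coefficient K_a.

K_a = cos β · (cos β − √(cos²β − cos²φ)) / (cos β + √(cos²β − cos²φ)).
cos β = 0.9720, cos φ = 0.9157, √(cos²β − cos²φ) = 0.3260.
K_a = 0.9720 × (0.9720 − 0.3260)/(0.9720 + 0.3260) = 0.4837.

0.484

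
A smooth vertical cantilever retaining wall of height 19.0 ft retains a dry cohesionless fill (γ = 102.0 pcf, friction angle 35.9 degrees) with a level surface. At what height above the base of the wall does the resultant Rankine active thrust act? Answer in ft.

K_a = 0.2607.
The pressure distribution is triangular, so the resultant acts at H/3 above the base = 19.0/3 = 6.333 ft.

6.33 ft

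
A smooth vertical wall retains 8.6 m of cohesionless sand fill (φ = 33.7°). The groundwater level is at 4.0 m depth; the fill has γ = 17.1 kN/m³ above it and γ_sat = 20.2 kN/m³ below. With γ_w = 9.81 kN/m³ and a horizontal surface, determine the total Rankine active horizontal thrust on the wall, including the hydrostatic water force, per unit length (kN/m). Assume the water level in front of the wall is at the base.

265 kN/m

K_a = tan²(45° − φ/2) = 0.2863.
γ' = 20.2 − 9.81 = 10.39 kN/m³. Depth below WT = 4.6 m.
σ'_h at WT = K_a γ d_w = 19.58 kPa; at base = 19.58 + K_a γ' × 4.6 = 33.27 kPa.
P₁ (0–4.0 m) = ½×19.58×4.0 = 39.17. P₂ (4.0–8.6 m) = ½(19.58+33.27)×4.6 = 121.6.
P_w = ½ γ_w h₂² = 0.5×9.81×4.6² = 103.8. Total = 39.17+121.6+103.8 = 264.5 kN/m.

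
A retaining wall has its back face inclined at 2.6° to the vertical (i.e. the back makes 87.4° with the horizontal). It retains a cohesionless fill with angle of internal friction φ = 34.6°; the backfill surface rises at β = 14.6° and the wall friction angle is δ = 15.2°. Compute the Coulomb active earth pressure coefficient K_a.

0.323

K_a = sin²(α+φ) / [sin²α · sin(α−δ) · (1 + √{sin(φ+δ)sin(φ−β) / (sin(α−δ)sin(α+β))})²].
With α = 87.4°, φ = 34.6°, δ = 15.2°, β = 14.6°: K_a = 0.3235.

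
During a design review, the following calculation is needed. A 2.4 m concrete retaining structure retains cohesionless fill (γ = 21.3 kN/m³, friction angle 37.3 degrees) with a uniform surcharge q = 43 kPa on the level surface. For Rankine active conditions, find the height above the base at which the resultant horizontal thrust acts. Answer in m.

K_a = 0.2453.
Triangular part P₁ = ½K_aγH² = 15.05 at H/3 = 0.8000 m; rectangular part P₂ = K_a q H = 25.32 at H/2 = 1.200 m.
ȳ = (P₁·0.8000 + P₂·1.200)/(P₁+P₂) = 1.051 m.

1.05 m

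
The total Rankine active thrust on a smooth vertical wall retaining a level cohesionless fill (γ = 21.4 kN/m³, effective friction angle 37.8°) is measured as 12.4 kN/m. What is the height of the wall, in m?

K_a = 0.2400. P_a = ½ K_a γ H² ⇒ H = √(2P_a/(K_a γ)).
H = √(2×12.4/(0.2400×21.4)) = 2.197 m.

2.20 m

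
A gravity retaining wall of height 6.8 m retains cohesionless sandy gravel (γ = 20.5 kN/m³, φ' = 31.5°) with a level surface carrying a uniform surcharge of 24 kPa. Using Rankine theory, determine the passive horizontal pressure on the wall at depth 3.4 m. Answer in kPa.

299 kPa

K_p = (1 + sin φ)/(1 − sin φ) = 3.188.
σ_v = γz + q = 20.5 × 3.4 + 24 = 93.70 kPa.
σ_h = K_p σ_v = 3.188 × 93.70 = 298.8 kPa.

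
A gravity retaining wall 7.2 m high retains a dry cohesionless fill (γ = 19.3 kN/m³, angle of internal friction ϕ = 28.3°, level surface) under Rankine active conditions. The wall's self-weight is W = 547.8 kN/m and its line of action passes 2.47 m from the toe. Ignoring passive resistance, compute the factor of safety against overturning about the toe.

3.16

K_a = tan²(45° − 28.3°/2) = 0.3568.
P_a = ½K_aγH² = 0.5×0.3568×19.3×7.2² = 178.5 kN/m, acting at H/3 = 2.400 m above the base.
Overturning moment M_o = P_a × H/3 = 178.5 × 2.400 = 428.3.
Resisting moment M_r = W × 2.47 = 547.8 × 2.47 = 1353.
FS_overturning = M_r/M_o = 1353/428.3 = 3.159.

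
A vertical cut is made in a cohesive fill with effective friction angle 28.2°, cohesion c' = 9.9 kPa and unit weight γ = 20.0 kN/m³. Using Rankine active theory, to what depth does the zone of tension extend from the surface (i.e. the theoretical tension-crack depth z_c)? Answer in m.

1.65 m

K_a = tan²(45° − 28.2°/2) = 0.3582; √K_a = 0.5985.
The active pressure is zero where K_a γ z = 2c√K_a, so z_c = 2c/(γ√K_a) = 2×9.9/(20.0×0.5985) = 1.654 m.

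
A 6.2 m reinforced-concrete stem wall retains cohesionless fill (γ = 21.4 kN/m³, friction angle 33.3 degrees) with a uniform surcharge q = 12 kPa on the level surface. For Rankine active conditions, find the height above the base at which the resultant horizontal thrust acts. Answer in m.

2.22 m

K_a = 0.2911.
Triangular part P₁ = ½K_aγH² = 119.7 at H/3 = 2.067 m; rectangular part P₂ = K_a q H = 21.66 at H/2 = 3.100 m.
ȳ = (P₁·2.067 + P₂·3.100)/(P₁+P₂) = 2.225 m.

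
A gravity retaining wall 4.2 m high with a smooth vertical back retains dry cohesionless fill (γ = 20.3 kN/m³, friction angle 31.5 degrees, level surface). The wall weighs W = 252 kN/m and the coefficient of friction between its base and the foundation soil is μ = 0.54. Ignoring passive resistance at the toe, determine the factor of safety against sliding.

K_a = tan²(45° − 31.5°/2) = 0.3136.
P_a = ½K_aγH² = 0.5×0.3136×20.3×4.2² = 56.15 kN/m, acting at H/3 = 1.400 m above the base.
FS_sliding = μW / P_a = 0.54×252 / 56.15 = 2.423.

2.42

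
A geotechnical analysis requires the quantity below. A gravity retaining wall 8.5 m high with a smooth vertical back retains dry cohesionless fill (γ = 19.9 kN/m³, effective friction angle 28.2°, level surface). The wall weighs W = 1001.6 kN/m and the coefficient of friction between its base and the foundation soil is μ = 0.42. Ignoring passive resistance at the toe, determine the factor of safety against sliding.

1.63

K_a = tan²(45° − 28.2°/2) = 0.3582.
P_a = ½K_aγH² = 0.5×0.3582×19.9×8.5² = 257.5 kN/m, acting at H/3 = 2.833 m above the base.
FS_sliding = μW / P_a = 0.42×1001.6 / 257.5 = 1.634.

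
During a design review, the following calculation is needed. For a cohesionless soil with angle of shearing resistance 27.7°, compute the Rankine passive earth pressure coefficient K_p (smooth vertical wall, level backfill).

K_p = (1 + sin φ)/(1 − sin φ) = tan²(45° + 27.7°/2) = 2.737.

2.74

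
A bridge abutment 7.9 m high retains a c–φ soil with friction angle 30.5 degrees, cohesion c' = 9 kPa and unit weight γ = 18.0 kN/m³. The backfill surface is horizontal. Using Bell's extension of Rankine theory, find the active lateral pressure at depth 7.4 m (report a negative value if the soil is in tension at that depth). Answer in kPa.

33.2 kPa

K_a = (1 − sin φ)/(1 + sin φ) = 0.3267.
σ_a = K_a γ z − 2c√K_a = 0.3267×18.0×7.4 − 2×9×0.5715 = 33.22 kPa.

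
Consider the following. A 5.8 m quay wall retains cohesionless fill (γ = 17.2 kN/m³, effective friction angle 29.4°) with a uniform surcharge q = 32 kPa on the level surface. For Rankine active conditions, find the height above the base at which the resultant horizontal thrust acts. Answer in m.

K_a = 0.3415.
Triangular part P₁ = ½K_aγH² = 98.79 at H/3 = 1.933 m; rectangular part P₂ = K_a q H = 63.38 at H/2 = 2.900 m.
ȳ = (P₁·1.933 + P₂·2.900)/(P₁+P₂) = 2.311 m.

2.31 m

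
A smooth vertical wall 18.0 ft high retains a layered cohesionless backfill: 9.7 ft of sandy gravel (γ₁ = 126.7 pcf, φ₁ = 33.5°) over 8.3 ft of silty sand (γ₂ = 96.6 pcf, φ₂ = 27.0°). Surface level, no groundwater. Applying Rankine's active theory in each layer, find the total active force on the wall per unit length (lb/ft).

6800 lb/ft

K_a1 = tan²(45°−33.5°/2) = 0.2887; K_a2 = tan²(45°−27.0°/2) = 0.3755.
Layer 1: σ at base = K_a1 γ₁ h₁ = 354.8 psf; P₁ = ½×354.8×9.7 = 1721.
Layer 2: σ_v at top = γ₁h₁ = 1229; σ_h top = K_a2×1229 = 461.5; σ_h base = K_a2×(1229+96.6×8.3) = 762.6.
P₂ = ½(461.5+762.6)×8.3 = 5080. Total P_a = 1721+5080 = 6801 lb/ft.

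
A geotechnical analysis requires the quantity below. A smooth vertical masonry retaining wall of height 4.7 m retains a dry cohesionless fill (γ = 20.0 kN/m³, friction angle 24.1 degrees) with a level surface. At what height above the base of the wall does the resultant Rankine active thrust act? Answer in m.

K_a = 0.4201.
The pressure distribution is triangular, so the resultant acts at H/3 above the base = 4.7/3 = 1.567 m.

1.57 m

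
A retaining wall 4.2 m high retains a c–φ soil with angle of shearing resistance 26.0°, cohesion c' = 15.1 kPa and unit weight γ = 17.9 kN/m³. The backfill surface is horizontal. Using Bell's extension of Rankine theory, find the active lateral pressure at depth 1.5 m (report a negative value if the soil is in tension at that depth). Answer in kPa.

K_a = (1 − sin φ)/(1 + sin φ) = 0.3905.
σ_a = K_a γ z − 2c√K_a = 0.3905×17.9×1.5 − 2×15.1×0.6249 = -8.387 kPa.

-8.39 kPa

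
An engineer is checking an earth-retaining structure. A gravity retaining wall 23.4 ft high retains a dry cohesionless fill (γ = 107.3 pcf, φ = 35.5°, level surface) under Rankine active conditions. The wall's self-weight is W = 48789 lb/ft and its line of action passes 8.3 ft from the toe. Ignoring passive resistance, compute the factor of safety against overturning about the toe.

K_a = tan²(45° − 35.5°/2) = 0.2653.
P_a = ½K_aγH² = 0.5×0.2653×107.3×23.4² = 7792 lb/ft, acting at H/3 = 7.800 ft above the base.
Overturning moment M_o = P_a × H/3 = 7792 × 7.800 = 60780.
Resisting moment M_r = W × 8.3 = 48789 × 8.3 = 404900.
FS_overturning = M_r/M_o = 404900/60780 = 6.662.

6.66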